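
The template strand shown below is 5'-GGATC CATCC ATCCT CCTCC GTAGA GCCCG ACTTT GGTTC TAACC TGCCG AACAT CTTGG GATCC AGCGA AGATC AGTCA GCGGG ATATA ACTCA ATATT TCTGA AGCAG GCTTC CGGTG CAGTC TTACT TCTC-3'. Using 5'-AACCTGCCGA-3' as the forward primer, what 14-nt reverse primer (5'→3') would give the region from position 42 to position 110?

The product's 3' end on the top strand is position 110.
The reverse primer anneals to the top strand over positions 97–110, i.e. to TATTTCTGAAGCAG.
Its sequence written 5'→3' is the reverse complement: CTGCTTCAGAAATA.

5'-CTGCTTCAGAAATA-3'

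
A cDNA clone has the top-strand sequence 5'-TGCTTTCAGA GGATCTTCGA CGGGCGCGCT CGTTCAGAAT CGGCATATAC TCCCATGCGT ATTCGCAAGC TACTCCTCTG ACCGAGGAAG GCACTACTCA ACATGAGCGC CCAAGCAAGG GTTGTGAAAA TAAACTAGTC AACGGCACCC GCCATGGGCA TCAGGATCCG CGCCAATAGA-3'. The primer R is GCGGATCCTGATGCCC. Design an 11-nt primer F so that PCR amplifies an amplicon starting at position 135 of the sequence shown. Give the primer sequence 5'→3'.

The reverse primer's reverse complement GGGCATCAGGATCCGC matches the template at positions 156–171; the product starts at position 135.
The forward primer is identical to the top strand over positions 135–145: CTAGTCAACGG.

5'-CTAGTCAACGG-3'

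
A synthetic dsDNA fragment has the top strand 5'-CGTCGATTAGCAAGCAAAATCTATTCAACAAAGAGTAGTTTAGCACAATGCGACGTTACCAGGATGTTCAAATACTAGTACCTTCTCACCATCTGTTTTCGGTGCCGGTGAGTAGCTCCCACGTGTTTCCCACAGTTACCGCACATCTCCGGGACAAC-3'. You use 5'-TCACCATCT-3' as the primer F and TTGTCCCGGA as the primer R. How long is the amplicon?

72 bp

Forward primer TCACCATCT is found on the top strand at positions 86–94.
Taking the reverse complement of TTGTCCCGGA gives TCCGGGACAA, found at positions 148–157 on the template; the primer anneals here to the top strand with its 3' end pointing upstream.
Product length = (reverse-primer end) − (forward-primer start) + 1 = 157 − 86 + 1 = 72 bp.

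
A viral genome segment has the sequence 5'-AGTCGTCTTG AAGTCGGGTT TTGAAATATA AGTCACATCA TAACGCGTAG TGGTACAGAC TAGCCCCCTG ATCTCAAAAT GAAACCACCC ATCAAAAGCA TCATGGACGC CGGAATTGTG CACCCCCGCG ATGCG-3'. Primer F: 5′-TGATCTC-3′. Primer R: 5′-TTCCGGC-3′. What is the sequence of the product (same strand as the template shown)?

5'-TGATCTCAAAATGAAACCACCCATCAAAAGCATCATGGACGCCGGAA-3'

Scanning the template, TGATCTC occurs at positions 69–75; this primer anneals to the bottom strand there with its 3' end pointing downstream.
The reverse primer's reverse complement is GCCGGAA, which matches the template at positions 109–115.
The product is the template from position 69 through 115 (47 bp).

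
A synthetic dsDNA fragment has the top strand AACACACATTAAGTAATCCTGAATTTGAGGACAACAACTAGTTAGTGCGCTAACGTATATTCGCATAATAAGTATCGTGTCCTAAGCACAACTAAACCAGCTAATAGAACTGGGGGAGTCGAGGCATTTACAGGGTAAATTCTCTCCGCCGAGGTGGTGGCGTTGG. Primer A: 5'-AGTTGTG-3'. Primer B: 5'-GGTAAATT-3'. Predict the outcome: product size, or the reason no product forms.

No product — the primers' 3' ends point away from each other.

Primer A (AGTTGTG) has reverse complement CACAACT, which matches the top strand at positions 87–93; primer A anneals to the top strand there with its 3' end pointing upstream toward position 87.
Primer B (GGTAAATT) matches the top strand directly at positions 134–141; it anneals to the bottom strand with its 3' end pointing downstream toward position 141.
The 3' ends diverge (primer A extends toward position 1, primer B toward position 166), so the primers never converge on a shared product.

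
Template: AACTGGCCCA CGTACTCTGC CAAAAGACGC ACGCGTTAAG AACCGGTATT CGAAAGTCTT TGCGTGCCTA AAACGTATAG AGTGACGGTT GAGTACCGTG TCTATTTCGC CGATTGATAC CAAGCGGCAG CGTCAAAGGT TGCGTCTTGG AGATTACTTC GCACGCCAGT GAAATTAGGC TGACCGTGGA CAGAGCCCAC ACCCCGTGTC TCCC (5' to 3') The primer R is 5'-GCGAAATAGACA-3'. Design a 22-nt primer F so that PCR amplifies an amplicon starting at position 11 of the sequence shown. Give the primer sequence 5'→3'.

The reverse primer's reverse complement TGTCTATTTCGC matches the template at positions 99–110; the product starts at position 11.
The forward primer is identical to the top strand over positions 11–32: CGTACTCTGCCAAAAGACGCAC.

5'-CGTACTCTGCCAAAAGACGCAC-3'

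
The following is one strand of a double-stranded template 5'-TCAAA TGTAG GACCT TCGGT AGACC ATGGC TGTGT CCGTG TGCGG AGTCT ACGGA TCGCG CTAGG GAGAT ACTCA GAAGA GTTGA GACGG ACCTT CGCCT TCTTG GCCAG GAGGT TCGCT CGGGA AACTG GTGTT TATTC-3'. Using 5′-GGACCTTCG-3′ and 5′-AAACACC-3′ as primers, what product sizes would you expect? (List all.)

127 bp, 48 bp

The forward primer GGACCTTCG matches the top strand at positions 10–18, 89–97.
The reverse primer's reverse complement is GGTGTTT, matching at positions 130–136.
Each forward site pairs with the reverse site to give a product ending at position 136: sizes 127, 48 bp.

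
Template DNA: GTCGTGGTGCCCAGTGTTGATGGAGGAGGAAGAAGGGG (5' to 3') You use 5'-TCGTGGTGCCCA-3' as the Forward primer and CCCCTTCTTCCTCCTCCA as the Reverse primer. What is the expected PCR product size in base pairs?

37 bp

The forward primer matches the template at positions 2–13.
Taking the reverse complement of CCCCTTCTTCCTCCTCCA gives TGGAGGAGGAAGAAGGGG, found at positions 21–38 on the template; the primer anneals here to the top strand with its 3' end pointing upstream.
The product runs from position 2 to position 38, so its length is 38 − 2 + 1 = 37 bp.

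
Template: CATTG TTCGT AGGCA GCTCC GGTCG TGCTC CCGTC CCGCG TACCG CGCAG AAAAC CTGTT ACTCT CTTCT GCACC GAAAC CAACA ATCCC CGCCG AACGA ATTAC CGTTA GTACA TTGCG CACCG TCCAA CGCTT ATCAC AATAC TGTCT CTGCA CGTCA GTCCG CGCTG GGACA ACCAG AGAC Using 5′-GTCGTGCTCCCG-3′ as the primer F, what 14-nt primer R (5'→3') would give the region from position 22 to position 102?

5'-ATTCGTTCGGCGGG-3'

The product's 3' end on the top strand is position 102.
The reverse primer anneals to the top strand over positions 89–102, i.e. to CCCGCCGAACGAAT.
Its sequence written 5'→3' is the reverse complement: ATTCGTTCGGCGGG.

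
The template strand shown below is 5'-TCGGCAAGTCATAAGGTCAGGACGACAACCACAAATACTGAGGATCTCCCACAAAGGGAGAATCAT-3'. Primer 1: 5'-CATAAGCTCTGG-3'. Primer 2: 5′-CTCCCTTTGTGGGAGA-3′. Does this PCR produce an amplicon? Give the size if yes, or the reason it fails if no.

Primer 1 (CATAAGCTCTGG) does not match the top strand, and its reverse complement CCAGAGCTTATG does not match either.
With no annealing site for primer 1, no amplification occurs.

No product — primer 1 has no binding site in the template.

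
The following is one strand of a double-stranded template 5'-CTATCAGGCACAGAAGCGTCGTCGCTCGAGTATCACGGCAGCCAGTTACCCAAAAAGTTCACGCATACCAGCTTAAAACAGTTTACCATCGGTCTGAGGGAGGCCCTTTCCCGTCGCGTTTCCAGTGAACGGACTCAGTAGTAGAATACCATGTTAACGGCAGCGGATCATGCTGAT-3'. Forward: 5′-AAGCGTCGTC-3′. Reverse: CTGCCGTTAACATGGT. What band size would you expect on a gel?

Scanning the template, AAGCGTCGTC occurs at positions 14–23; this primer anneals to the bottom strand there with its 3' end pointing downstream.
Reverse complement of the reverse primer: ACCATGTTAACGGCAG. This occurs on the top strand at positions 148–163.
Amplicon spans positions 14–163: 150 bp.

150 bp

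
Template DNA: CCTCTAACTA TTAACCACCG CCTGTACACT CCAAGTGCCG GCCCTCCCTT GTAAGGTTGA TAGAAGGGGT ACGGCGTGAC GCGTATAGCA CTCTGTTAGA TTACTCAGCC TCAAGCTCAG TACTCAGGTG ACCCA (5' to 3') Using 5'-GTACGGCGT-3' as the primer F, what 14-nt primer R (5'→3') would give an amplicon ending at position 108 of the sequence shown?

5'-CTGAGTAATCTAAC-3'

The forward primer binds at positions 69–77; the product's 3' end on the top strand is position 108.
The reverse primer anneals to the top strand over positions 95–108, i.e. to GTTAGATTACTCAG.
Its sequence written 5'→3' is the reverse complement: CTGAGTAATCTAAC.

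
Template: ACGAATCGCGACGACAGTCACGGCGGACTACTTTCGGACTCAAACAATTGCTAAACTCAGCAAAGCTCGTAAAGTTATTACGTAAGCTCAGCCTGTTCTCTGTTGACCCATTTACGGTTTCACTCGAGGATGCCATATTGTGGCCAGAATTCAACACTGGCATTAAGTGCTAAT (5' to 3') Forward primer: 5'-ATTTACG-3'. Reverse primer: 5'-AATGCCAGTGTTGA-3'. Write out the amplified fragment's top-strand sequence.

5'-ATTTACGGTTTCACTCGAGGATGCCATATTGTGGCCAGAATTCAACACTGGCATT-3'

Scanning the template, ATTTACG occurs at positions 110–116; this primer anneals to the bottom strand there with its 3' end pointing downstream.
Reverse complement of the reverse primer: TCAACACTGGCATT. This occurs on the top strand at positions 151–164.
The product is the template from position 110 through 164 (55 bp).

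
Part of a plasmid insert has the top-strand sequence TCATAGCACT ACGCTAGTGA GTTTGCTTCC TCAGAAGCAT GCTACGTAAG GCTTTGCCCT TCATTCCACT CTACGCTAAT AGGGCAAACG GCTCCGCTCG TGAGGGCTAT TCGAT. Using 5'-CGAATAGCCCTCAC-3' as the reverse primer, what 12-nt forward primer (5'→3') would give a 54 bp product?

5'-TTCATTCCACTC-3'

The reverse primer's reverse complement GTGAGGGCTATTCG matches the template at positions 100–113, so the product ends at position 113.
A 54 bp product then starts at position 113 − 54 + 1 = 60.
The forward primer is identical to the top strand there: TTCATTCCACTC.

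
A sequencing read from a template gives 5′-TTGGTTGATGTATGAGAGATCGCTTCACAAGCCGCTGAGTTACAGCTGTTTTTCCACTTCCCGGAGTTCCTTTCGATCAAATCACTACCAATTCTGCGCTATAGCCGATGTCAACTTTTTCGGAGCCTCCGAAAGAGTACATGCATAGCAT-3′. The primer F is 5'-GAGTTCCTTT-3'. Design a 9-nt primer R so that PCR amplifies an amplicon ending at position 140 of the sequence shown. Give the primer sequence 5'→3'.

5'-GTACTCTTT-3'

The forward primer binds at positions 64–73; the product's 3' end on the top strand is position 140.
The reverse primer anneals to the top strand over positions 132–140, i.e. to AAAGAGTAC.
Its sequence written 5'→3' is the reverse complement: GTACTCTTT.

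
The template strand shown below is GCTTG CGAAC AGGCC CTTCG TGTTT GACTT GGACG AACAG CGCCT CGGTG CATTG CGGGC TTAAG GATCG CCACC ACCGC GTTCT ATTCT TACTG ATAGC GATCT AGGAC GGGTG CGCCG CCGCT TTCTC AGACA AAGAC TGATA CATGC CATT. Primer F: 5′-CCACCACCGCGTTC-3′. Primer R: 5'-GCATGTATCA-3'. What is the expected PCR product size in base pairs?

The forward primer matches the template at positions 71–84.
Taking the reverse complement of GCATGTATCA gives TGATACATGC, found at positions 141–150 on the template; the primer anneals here to the top strand with its 3' end pointing upstream.
Amplicon spans positions 71–150: 80 bp.

80 bp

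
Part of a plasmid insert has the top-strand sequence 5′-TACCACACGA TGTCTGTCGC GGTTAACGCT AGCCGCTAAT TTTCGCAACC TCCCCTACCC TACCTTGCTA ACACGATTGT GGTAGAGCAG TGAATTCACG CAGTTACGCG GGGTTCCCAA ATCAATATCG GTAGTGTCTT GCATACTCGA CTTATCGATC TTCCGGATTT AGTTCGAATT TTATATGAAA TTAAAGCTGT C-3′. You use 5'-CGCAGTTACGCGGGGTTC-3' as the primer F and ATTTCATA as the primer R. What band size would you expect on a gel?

The forward primer matches the template at positions 99–116.
Reverse complement of the reverse primer: TATGAAAT. This occurs on the top strand at positions 184–191.
Product length = (reverse-primer end) − (forward-primer start) + 1 = 191 − 99 + 1 = 93 bp.

93 bp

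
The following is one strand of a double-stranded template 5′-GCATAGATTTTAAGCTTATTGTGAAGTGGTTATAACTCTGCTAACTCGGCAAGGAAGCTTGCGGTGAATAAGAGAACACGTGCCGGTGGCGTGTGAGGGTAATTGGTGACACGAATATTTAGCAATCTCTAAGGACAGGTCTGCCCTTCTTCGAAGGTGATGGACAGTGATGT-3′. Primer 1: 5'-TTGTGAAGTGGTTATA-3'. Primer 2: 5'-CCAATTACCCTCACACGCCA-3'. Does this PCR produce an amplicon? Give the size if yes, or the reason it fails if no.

Primer 1 (TTGTGAAGTGGTTATA) matches the top strand at positions 19–34; it acts as a forward primer.
Primer 2's reverse complement is TGGCGTGTGAGGGTAATTGG, matching the top strand at positions 87–106; it acts as a reverse primer.
The 3' ends face each other across positions 19–106, giving an 88 bp product.

Yes — an 88 bp product.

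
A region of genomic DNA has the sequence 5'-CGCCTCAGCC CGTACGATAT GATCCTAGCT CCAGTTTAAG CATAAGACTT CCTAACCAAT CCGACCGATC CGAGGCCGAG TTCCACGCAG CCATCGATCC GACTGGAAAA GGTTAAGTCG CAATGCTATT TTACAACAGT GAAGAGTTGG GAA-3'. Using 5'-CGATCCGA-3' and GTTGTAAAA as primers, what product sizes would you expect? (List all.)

72 bp, 43 bp

The forward primer CGATCCGA matches the top strand at positions 66–73, 95–102.
The reverse primer's reverse complement is TTTTACAAC, matching at positions 129–137.
Each forward site pairs with the reverse site to give a product ending at position 137: sizes 72, 43 bp.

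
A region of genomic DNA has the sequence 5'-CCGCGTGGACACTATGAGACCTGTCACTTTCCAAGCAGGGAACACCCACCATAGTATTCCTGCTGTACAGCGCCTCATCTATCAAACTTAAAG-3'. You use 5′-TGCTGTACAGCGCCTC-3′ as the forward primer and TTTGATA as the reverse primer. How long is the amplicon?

Scanning the template, TGCTGTACAGCGCCTC occurs at positions 61–76; this primer anneals to the bottom strand there with its 3' end pointing downstream.
Reverse complement of the reverse primer: TATCAAA. This occurs on the top strand at positions 80–86.
Amplicon spans positions 61–86: 26 bp.

26 bp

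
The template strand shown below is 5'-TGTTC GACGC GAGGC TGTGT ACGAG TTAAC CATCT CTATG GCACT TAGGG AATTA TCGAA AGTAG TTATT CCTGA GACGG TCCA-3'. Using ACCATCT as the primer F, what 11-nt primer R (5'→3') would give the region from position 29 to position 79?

5'-CGTCTCAGGAA-3'

The product's 3' end on the top strand is position 79.
The reverse primer anneals to the top strand over positions 69–79, i.e. to TTCCTGAGACG.
Its sequence written 5'→3' is the reverse complement: CGTCTCAGGAA.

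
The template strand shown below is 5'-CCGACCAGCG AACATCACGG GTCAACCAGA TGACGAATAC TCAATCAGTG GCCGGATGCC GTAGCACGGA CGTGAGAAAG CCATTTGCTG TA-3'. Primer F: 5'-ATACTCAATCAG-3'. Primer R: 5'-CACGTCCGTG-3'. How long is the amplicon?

38 bp

The forward primer matches the template at positions 37–48.
The reverse primer's reverse complement is CACGGACGTG, which matches the template at positions 65–74.
The product runs from position 37 to position 74, so its length is 74 − 37 + 1 = 38 bp.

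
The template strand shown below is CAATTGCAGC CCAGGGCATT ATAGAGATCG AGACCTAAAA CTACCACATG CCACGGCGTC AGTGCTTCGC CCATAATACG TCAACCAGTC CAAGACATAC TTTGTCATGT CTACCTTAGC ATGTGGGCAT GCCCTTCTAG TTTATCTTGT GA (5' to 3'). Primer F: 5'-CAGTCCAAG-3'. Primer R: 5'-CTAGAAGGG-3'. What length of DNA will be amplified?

The forward primer matches the template at positions 86–94.
The reverse primer's reverse complement is CCCTTCTAG, which matches the template at positions 132–140.
Amplicon spans positions 86–140: 55 bp.

55 bp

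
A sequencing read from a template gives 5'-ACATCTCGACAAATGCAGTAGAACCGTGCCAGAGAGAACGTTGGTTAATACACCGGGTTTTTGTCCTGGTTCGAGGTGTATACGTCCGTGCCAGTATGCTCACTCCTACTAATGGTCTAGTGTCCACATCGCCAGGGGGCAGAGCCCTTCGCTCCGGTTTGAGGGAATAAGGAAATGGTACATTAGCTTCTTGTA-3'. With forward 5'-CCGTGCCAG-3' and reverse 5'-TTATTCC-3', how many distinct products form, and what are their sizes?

Two products: 147 bp, 85 bp

The forward primer CCGTGCCAG matches the top strand at positions 24–32, 86–94.
The reverse primer's reverse complement is GGAATAA, matching at positions 164–170.
Each forward site pairs with the reverse site to give a product ending at position 170: sizes 147, 85 bp.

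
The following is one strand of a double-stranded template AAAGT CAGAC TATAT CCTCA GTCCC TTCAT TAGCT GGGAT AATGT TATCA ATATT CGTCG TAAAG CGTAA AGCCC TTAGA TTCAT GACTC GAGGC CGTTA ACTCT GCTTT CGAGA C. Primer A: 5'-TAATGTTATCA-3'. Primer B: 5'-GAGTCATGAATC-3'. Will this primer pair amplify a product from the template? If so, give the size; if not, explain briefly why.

Yes — a 51 bp product.

Primer A (TAATGTTATCA) matches the top strand at positions 40–50; it acts as a forward primer.
Primer B's reverse complement is GATTCATGACTC, matching the top strand at positions 79–90; it acts as a reverse primer.
The 3' ends face each other across positions 40–90, giving a 51 bp product.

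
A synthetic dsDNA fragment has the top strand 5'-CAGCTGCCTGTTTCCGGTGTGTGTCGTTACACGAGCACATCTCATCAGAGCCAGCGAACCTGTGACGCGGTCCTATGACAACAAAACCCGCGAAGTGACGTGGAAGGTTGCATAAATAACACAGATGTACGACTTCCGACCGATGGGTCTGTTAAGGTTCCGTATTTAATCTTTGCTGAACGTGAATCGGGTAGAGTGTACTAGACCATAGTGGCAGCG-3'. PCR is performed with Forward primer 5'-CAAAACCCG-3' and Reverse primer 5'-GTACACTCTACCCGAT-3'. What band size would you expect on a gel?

120 bp

The forward primer matches the template at positions 82–90.
Reverse complement of the reverse primer: ATCGGGTAGAGTGTAC. This occurs on the top strand at positions 186–201.
Amplicon spans positions 82–201: 120 bp.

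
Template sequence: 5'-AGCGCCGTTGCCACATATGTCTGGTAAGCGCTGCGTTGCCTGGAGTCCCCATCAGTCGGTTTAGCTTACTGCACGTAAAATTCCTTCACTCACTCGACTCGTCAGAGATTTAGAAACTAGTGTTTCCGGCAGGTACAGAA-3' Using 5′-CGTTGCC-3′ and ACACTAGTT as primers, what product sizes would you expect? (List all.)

118 bp, 90 bp

The forward primer CGTTGCC matches the top strand at positions 6–12, 34–40.
The reverse primer's reverse complement is AACTAGTGT, matching at positions 115–123.
Each forward site pairs with the reverse site to give a product ending at position 123: sizes 118, 90 bp.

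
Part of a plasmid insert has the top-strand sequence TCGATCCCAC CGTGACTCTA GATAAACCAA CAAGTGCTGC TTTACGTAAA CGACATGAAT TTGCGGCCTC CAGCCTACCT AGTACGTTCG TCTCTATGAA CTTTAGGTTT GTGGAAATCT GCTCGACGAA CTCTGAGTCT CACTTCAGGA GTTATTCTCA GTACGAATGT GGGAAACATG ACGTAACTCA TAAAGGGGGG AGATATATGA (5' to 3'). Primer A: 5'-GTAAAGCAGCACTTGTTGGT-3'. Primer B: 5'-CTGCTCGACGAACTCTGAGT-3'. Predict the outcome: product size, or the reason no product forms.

No product — the primers' 3' ends point away from each other.

Primer A (GTAAAGCAGCACTTGTTGGT) has reverse complement ACCAACAAGTGCTGCTTTAC, which matches the top strand at positions 26–45; primer A anneals to the top strand there with its 3' end pointing upstream toward position 26.
Primer B (CTGCTCGACGAACTCTGAGT) matches the top strand directly at positions 119–138; it anneals to the bottom strand with its 3' end pointing downstream toward position 138.
The 3' ends diverge (primer A extends toward position 1, primer B toward position 210), so the primers never converge on a shared product.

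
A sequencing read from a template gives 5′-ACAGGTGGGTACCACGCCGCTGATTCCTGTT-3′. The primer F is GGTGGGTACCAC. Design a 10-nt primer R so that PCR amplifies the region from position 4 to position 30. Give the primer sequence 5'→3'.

5'-ACAGGAATCA-3'

The product's 3' end on the top strand is position 30.
The reverse primer anneals to the top strand over positions 21–30, i.e. to TGATTCCTGT.
Its sequence written 5'→3' is the reverse complement: ACAGGAATCA.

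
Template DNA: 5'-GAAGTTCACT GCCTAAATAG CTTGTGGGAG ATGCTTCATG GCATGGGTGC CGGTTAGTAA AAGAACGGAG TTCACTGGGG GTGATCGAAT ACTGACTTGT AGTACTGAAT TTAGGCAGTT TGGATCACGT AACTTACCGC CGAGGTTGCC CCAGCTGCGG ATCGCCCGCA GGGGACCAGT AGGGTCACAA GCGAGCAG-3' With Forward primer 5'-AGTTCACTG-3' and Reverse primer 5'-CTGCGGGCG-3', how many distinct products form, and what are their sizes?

The forward primer AGTTCACTG matches the top strand at positions 3–11, 69–77.
The reverse primer's reverse complement is CGCCCGCAG, matching at positions 163–171.
Each forward site pairs with the reverse site to give a product ending at position 171: sizes 169, 103 bp.

Two products: 169 bp, 103 bp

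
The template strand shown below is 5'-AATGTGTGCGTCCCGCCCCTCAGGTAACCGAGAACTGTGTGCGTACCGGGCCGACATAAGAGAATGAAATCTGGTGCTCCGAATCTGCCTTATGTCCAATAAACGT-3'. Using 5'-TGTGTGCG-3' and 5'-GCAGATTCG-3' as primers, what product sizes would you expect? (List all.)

The forward primer TGTGTGCG matches the top strand at positions 3–10, 36–43.
The reverse primer's reverse complement is CGAATCTGC, matching at positions 80–88.
Each forward site pairs with the reverse site to give a product ending at position 88: sizes 86, 53 bp.

86 bp, 53 bp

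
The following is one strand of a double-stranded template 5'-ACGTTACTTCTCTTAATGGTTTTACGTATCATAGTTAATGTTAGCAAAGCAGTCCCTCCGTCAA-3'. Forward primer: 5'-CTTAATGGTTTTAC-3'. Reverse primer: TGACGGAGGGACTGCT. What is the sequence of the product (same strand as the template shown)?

Scanning the template, CTTAATGGTTTTAC occurs at positions 12–25; this primer anneals to the bottom strand there with its 3' end pointing downstream.
The reverse primer's reverse complement is AGCAGTCCCTCCGTCA, which matches the template at positions 48–63.
The product is the template from position 12 through 63 (52 bp).

5'-CTTAATGGTTTTACGTATCATAGTTAATGTTAGCAAAGCAGTCCCTCCGTCA-3'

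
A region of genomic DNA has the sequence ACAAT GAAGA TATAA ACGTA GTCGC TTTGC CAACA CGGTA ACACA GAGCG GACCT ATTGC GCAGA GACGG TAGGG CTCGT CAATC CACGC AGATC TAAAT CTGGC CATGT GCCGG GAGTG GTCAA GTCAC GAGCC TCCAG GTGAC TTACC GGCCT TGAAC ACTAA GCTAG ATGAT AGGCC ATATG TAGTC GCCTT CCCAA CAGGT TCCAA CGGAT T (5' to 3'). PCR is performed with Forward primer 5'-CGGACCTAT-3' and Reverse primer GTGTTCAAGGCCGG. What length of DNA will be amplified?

114 bp

The forward primer matches the template at positions 49–57.
The reverse primer's reverse complement is CCGGCCTTGAACAC, which matches the template at positions 149–162.
Amplicon spans positions 49–162: 114 bp.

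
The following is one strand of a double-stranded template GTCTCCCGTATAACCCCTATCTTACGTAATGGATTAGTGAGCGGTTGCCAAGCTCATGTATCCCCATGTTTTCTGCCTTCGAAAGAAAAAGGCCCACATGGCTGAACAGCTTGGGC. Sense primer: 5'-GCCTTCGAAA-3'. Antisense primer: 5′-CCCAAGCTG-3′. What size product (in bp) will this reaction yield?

41 bp

The forward primer matches the template at positions 75–84.
Taking the reverse complement of CCCAAGCTG gives CAGCTTGGG, found at positions 107–115 on the template; the primer anneals here to the top strand with its 3' end pointing upstream.
Amplicon spans positions 75–115: 41 bp.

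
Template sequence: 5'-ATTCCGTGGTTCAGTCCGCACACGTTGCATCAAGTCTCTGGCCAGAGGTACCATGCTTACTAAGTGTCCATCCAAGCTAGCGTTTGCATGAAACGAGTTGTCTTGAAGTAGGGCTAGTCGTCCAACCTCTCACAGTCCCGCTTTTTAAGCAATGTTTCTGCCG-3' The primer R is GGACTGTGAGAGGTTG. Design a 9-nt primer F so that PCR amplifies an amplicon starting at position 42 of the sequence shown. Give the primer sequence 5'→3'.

The reverse primer's reverse complement CAACCTCTCACAGTCC matches the template at positions 123–138; the product starts at position 42.
The forward primer is identical to the top strand over positions 42–50: CCAGAGGTA.

5'-CCAGAGGTA-3'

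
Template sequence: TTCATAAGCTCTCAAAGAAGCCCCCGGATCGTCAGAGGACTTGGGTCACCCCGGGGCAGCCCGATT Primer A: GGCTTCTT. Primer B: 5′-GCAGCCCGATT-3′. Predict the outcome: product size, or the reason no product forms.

Primer A (GGCTTCTT) has reverse complement AAGAAGCC, which matches the top strand at positions 15–22; primer A anneals to the top strand there with its 3' end pointing upstream toward position 15.
Primer B (GCAGCCCGATT) matches the top strand directly at positions 56–66; it anneals to the bottom strand with its 3' end pointing downstream toward position 66.
The 3' ends diverge (primer A extends toward position 1, primer B toward position 66), so the primers never converge on a shared product.

No product — the primers' 3' ends point away from each other.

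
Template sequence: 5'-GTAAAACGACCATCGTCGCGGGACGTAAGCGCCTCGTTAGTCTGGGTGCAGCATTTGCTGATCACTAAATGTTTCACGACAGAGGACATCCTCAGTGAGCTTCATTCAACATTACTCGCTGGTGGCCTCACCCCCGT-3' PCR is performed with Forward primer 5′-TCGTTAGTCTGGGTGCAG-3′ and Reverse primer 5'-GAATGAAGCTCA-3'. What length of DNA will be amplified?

74 bp

The forward primer matches the template at positions 34–51.
The reverse primer's reverse complement is TGAGCTTCATTC, which matches the template at positions 96–107.
Amplicon spans positions 34–107: 74 bp.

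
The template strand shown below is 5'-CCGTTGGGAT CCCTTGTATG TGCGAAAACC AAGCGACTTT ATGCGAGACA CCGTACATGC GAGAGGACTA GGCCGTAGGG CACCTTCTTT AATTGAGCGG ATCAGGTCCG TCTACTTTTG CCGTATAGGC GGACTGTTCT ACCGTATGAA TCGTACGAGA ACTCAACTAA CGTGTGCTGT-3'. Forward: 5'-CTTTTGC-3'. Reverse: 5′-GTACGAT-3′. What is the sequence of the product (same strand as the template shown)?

Forward primer CTTTTGC is found on the top strand at positions 115–121.
Reverse complement of the reverse primer: ATCGTAC. This occurs on the top strand at positions 150–156.
The product is the template from position 115 through 156 (42 bp).

5'-CTTTTGCCGTATAGGCGGACTGTTCTACCGTATGAATCGTAC-3'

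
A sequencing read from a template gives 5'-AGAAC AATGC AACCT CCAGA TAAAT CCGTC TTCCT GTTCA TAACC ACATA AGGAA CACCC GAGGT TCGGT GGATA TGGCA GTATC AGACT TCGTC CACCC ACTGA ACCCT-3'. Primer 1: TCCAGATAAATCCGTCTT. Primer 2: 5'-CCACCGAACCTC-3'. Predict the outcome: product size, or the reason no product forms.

Yes — a 58 bp product.

Primer 1 (TCCAGATAAATCCGTCTT) matches the top strand at positions 15–32; it acts as a forward primer.
Primer 2's reverse complement is GAGGTTCGGTGG, matching the top strand at positions 61–72; it acts as a reverse primer.
The 3' ends face each other across positions 15–72, giving a 58 bp product.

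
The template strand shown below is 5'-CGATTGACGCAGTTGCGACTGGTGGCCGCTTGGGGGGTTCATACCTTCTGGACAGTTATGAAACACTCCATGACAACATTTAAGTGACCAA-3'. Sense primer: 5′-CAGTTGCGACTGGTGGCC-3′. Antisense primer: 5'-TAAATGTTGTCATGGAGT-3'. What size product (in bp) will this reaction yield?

The forward primer matches the template at positions 10–27.
Taking the reverse complement of TAAATGTTGTCATGGAGT gives ACTCCATGACAACATTTA, found at positions 65–82 on the template; the primer anneals here to the top strand with its 3' end pointing upstream.
Product length = (reverse-primer end) − (forward-primer start) + 1 = 82 − 10 + 1 = 73 bp.

73 bp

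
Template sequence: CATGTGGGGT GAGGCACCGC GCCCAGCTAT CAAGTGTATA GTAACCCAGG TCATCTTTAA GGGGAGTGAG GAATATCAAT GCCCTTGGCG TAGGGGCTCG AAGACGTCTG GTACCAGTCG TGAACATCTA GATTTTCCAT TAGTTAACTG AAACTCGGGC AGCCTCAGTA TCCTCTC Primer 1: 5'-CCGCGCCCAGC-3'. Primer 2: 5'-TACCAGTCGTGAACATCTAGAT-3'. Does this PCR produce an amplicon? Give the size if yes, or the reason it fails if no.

Primer 1 (CCGCGCCCAGC) matches the top strand at positions 17–27 (3' end points downstream).
Primer 2 (TACCAGTCGTGAACATCTAGAT) also matches the top strand directly, at positions 112–133 — its reverse complement ATCTAGATGTTCACGACTGGTA is not present.
Both primers anneal to the bottom strand with 3' ends pointing the same way, so neither can prime synthesis back toward the other.

No product — both primers anneal to the same strand and extend in the same direction.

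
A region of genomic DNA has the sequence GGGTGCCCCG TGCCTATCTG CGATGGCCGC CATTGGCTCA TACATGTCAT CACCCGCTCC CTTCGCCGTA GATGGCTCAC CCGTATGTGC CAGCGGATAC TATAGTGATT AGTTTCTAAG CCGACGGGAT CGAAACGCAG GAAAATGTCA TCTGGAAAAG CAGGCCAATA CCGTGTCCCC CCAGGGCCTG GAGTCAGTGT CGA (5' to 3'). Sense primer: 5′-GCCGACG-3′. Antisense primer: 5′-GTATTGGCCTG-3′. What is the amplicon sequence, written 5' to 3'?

5'-GCCGACGGGATCGAAACGCAGGAAAATGTCATCTGGAAAAGCAGGCCAATAC-3'

Forward primer GCCGACG is found on the top strand at positions 120–126.
Taking the reverse complement of GTATTGGCCTG gives CAGGCCAATAC, found at positions 161–171 on the template; the primer anneals here to the top strand with its 3' end pointing upstream.
The product is the template from position 120 through 171 (52 bp).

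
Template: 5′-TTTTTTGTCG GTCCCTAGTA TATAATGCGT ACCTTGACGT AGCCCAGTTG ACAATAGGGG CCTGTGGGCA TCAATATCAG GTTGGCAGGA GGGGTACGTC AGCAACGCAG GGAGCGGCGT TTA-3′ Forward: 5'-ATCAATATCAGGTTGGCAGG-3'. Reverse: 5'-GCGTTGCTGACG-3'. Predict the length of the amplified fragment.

Forward primer ATCAATATCAGGTTGGCAGG is found on the top strand at positions 70–89.
The reverse primer's reverse complement is CGTCAGCAACGC, which matches the template at positions 97–108.
Product length = (reverse-primer end) − (forward-primer start) + 1 = 108 − 70 + 1 = 39 bp.

39 bp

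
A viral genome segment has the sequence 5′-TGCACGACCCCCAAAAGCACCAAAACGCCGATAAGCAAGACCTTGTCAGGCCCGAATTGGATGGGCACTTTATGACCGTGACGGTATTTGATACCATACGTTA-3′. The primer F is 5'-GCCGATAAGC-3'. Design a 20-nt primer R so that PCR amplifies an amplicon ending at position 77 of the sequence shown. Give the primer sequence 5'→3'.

The forward primer binds at positions 27–36; the product's 3' end on the top strand is position 77.
The reverse primer anneals to the top strand over positions 58–77, i.e. to TGGATGGGCACTTTATGACC.
Its sequence written 5'→3' is the reverse complement: GGTCATAAAGTGCCCATCCA.

5'-GGTCATAAAGTGCCCATCCA-3'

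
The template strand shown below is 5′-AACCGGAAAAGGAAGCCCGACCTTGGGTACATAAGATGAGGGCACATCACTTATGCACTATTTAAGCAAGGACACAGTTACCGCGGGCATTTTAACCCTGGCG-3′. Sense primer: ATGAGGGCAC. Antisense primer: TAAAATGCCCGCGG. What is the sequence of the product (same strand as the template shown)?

5'-ATGAGGGCACATCACTTATGCACTATTTAAGCAAGGACACAGTTACCGCGGGCATTTTA-3'

Forward primer ATGAGGGCAC is found on the top strand at positions 36–45.
The reverse primer's reverse complement is CCGCGGGCATTTTA, which matches the template at positions 81–94.
The product is the template from position 36 through 94 (59 bp).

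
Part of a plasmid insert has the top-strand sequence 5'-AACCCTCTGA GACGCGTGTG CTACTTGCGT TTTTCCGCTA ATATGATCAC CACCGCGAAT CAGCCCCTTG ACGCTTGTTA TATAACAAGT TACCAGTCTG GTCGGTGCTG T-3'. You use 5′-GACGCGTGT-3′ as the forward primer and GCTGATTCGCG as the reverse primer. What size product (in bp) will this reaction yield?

Scanning the template, GACGCGTGT occurs at positions 11–19; this primer anneals to the bottom strand there with its 3' end pointing downstream.
Taking the reverse complement of GCTGATTCGCG gives CGCGAATCAGC, found at positions 54–64 on the template; the primer anneals here to the top strand with its 3' end pointing upstream.
Product length = (reverse-primer end) − (forward-primer start) + 1 = 64 − 11 + 1 = 54 bp.

54 bp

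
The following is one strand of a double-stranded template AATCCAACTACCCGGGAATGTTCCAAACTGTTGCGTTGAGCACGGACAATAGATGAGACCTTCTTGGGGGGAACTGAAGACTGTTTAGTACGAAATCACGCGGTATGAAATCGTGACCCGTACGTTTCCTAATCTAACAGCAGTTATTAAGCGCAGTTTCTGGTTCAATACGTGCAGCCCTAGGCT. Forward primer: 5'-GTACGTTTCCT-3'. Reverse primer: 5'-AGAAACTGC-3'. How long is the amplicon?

The forward primer matches the template at positions 120–130.
Reverse complement of the reverse primer: GCAGTTTCT. This occurs on the top strand at positions 153–161.
Product length = (reverse-primer end) − (forward-primer start) + 1 = 161 − 120 + 1 = 42 bp.

42 bp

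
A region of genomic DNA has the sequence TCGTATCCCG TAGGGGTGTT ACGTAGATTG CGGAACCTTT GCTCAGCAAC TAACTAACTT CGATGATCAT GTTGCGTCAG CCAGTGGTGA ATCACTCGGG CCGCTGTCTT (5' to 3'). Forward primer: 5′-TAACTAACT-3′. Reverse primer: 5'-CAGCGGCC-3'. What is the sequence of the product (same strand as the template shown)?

The forward primer matches the template at positions 51–59.
Taking the reverse complement of CAGCGGCC gives GGCCGCTG, found at positions 99–106 on the template; the primer anneals here to the top strand with its 3' end pointing upstream.
The product is the template from position 51 through 106 (56 bp).

5'-TAACTAACTTCGATGATCATGTTGCGTCAGCCAGTGGTGAATCACTCGGGCCGCTG-3'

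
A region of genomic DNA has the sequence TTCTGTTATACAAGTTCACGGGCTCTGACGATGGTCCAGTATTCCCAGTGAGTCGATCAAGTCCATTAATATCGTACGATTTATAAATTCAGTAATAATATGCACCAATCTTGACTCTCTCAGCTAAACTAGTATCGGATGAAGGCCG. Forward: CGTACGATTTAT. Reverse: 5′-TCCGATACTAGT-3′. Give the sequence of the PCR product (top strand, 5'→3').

Scanning the template, CGTACGATTTAT occurs at positions 73–84; this primer anneals to the bottom strand there with its 3' end pointing downstream.
Taking the reverse complement of TCCGATACTAGT gives ACTAGTATCGGA, found at positions 128–139 on the template; the primer anneals here to the top strand with its 3' end pointing upstream.
The product is the template from position 73 through 139 (67 bp).

5'-CGTACGATTTATAAATTCAGTAATAATATGCACCAATCTTGACTCTCTCAGCTAAACTAGTATCGGA-3'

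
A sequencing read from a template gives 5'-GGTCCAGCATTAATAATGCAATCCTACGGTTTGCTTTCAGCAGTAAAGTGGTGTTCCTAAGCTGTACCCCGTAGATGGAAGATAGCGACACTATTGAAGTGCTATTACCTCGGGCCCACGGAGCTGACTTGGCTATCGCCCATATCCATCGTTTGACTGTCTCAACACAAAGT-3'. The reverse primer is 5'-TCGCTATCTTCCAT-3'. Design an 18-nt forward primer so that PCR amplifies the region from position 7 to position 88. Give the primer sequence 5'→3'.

5'-GCATTAATAATGCAATCC-3'

The reverse primer's reverse complement ATGGAAGATAGCGA matches the template at positions 75–88; the product starts at position 7.
The forward primer is identical to the top strand over positions 7–24: GCATTAATAATGCAATCC.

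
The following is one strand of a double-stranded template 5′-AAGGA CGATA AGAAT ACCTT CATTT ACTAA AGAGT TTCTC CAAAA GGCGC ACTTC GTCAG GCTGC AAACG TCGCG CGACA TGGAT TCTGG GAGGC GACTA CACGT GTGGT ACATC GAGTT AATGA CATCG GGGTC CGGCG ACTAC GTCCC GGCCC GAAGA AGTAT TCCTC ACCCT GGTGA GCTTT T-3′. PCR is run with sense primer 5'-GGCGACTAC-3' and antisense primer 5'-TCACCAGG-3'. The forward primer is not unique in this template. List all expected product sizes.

The forward primer GGCGACTAC matches the top strand at positions 93–101, 137–145.
The reverse primer's reverse complement is CCTGGTGA, matching at positions 173–180.
Each forward site pairs with the reverse site to give a product ending at position 180: sizes 88, 44 bp.

88 bp, 44 bp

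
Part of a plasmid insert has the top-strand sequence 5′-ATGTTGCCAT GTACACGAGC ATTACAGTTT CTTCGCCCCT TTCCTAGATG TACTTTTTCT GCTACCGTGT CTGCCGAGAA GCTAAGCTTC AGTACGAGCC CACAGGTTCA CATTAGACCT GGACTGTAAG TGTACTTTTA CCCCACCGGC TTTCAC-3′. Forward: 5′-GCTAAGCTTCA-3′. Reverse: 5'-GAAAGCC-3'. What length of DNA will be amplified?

74 bp

Forward primer GCTAAGCTTCA is found on the top strand at positions 81–91.
Reverse complement of the reverse primer: GGCTTTC. This occurs on the top strand at positions 148–154.
The product runs from position 81 to position 154, so its length is 154 − 81 + 1 = 74 bp.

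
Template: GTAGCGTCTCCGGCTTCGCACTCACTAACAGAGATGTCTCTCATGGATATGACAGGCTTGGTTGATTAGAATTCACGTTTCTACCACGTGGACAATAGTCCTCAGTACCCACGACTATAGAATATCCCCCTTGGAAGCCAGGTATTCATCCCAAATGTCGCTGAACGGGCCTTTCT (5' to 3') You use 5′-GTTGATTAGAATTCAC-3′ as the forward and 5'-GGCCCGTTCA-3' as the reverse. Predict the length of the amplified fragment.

111 bp

The forward primer matches the template at positions 61–76.
The reverse primer's reverse complement is TGAACGGGCC, which matches the template at positions 162–171.
Amplicon spans positions 61–171: 111 bp.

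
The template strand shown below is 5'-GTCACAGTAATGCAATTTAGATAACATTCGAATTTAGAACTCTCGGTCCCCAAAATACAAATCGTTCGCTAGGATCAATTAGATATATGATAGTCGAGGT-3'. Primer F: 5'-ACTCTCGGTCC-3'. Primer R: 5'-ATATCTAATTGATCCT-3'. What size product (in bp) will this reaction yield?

Forward primer ACTCTCGGTCC is found on the top strand at positions 39–49.
The reverse primer's reverse complement is AGGATCAATTAGATAT, which matches the template at positions 71–86.
Product length = (reverse-primer end) − (forward-primer start) + 1 = 86 − 39 + 1 = 48 bp.

48 bp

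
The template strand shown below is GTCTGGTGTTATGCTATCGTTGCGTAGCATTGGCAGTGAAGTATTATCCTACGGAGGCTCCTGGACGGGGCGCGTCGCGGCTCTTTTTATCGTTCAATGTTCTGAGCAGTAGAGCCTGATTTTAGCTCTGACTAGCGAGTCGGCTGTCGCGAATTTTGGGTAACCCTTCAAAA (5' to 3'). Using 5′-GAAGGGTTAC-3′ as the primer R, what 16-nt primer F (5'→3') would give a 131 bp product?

The reverse primer's reverse complement GTAACCCTTC matches the template at positions 160–169, so the product ends at position 169.
A 131 bp product then starts at position 169 − 131 + 1 = 39.
The forward primer is identical to the top strand there: AAGTATTATCCTACGG.

5'-AAGTATTATCCTACGG-3'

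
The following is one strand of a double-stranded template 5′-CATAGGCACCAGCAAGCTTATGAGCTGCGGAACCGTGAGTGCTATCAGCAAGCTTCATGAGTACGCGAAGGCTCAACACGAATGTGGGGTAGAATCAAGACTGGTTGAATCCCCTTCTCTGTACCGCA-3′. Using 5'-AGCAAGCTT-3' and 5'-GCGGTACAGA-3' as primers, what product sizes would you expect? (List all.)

117 bp, 81 bp

The forward primer AGCAAGCTT matches the top strand at positions 11–19, 47–55.
The reverse primer's reverse complement is TCTGTACCGC, matching at positions 118–127.
Each forward site pairs with the reverse site to give a product ending at position 127: sizes 117, 81 bp.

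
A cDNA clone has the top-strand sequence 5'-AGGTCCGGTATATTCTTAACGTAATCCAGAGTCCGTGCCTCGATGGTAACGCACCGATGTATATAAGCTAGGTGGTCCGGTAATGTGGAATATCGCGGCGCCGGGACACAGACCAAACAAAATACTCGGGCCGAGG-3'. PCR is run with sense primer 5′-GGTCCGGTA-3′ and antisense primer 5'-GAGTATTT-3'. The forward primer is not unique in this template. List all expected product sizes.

126 bp, 54 bp

The forward primer GGTCCGGTA matches the top strand at positions 2–10, 74–82.
The reverse primer's reverse complement is AAATACTC, matching at positions 120–127.
Each forward site pairs with the reverse site to give a product ending at position 127: sizes 126, 54 bp.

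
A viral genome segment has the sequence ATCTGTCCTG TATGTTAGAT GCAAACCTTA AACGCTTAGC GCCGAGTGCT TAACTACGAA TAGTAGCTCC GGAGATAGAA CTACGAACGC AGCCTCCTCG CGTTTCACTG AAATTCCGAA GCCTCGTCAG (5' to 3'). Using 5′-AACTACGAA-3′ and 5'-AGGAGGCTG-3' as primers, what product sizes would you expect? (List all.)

The forward primer AACTACGAA matches the top strand at positions 52–60, 79–87.
The reverse primer's reverse complement is CAGCCTCCT, matching at positions 90–98.
Each forward site pairs with the reverse site to give a product ending at position 98: sizes 47, 20 bp.

47 bp, 20 bp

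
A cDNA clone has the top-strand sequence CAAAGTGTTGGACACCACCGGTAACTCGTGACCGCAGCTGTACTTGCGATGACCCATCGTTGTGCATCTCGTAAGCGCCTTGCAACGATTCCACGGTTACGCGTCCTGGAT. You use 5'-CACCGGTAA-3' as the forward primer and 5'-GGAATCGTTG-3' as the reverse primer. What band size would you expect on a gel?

Forward primer CACCGGTAA is found on the top strand at positions 16–24.
Taking the reverse complement of GGAATCGTTG gives CAACGATTCC, found at positions 83–92 on the template; the primer anneals here to the top strand with its 3' end pointing upstream.
Product length = (reverse-primer end) − (forward-primer start) + 1 = 92 − 16 + 1 = 77 bp.

77 bp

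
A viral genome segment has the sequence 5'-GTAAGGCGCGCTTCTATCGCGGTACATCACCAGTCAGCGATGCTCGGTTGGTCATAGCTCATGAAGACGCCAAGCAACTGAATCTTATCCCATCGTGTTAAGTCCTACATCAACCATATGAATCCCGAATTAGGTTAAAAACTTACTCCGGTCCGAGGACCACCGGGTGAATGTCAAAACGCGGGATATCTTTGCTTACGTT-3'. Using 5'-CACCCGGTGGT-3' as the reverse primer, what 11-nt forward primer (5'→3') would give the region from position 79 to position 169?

The reverse primer's reverse complement ACCACCGGGTG matches the template at positions 159–169; the product starts at position 79.
The forward primer is identical to the top strand over positions 79–89: TGAATCTTATC.

5'-TGAATCTTATC-3'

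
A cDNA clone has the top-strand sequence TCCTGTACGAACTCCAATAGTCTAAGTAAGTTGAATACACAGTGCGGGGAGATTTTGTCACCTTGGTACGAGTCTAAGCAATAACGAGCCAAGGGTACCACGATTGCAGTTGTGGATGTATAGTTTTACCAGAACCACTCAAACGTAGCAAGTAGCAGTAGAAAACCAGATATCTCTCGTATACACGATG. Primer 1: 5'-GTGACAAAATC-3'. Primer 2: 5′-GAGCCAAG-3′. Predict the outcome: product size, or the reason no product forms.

No product — the primers' 3' ends point away from each other.

Primer 1 (GTGACAAAATC) has reverse complement GATTTTGTCAC, which matches the top strand at positions 51–61; primer 1 anneals to the top strand there with its 3' end pointing upstream toward position 51.
Primer 2 (GAGCCAAG) matches the top strand directly at positions 86–93; it anneals to the bottom strand with its 3' end pointing downstream toward position 93.
The 3' ends diverge (primer 1 extends toward position 1, primer 2 toward position 190), so the primers never converge on a shared product.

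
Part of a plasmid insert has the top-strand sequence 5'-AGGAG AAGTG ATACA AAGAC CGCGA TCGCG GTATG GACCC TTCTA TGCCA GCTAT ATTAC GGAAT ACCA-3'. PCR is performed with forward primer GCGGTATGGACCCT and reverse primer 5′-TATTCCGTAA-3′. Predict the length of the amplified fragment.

39 bp

Scanning the template, GCGGTATGGACCCT occurs at positions 28–41; this primer anneals to the bottom strand there with its 3' end pointing downstream.
Taking the reverse complement of TATTCCGTAA gives TTACGGAATA, found at positions 57–66 on the template; the primer anneals here to the top strand with its 3' end pointing upstream.
Amplicon spans positions 28–66: 39 bp.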